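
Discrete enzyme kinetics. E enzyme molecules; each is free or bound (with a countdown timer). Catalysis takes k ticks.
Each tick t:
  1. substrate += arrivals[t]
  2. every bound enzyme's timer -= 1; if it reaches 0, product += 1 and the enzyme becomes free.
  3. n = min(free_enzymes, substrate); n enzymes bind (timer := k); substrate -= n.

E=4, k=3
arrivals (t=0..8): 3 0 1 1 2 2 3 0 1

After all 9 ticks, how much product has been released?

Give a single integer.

t=0: arr=3 -> substrate=0 bound=3 product=0
t=1: arr=0 -> substrate=0 bound=3 product=0
t=2: arr=1 -> substrate=0 bound=4 product=0
t=3: arr=1 -> substrate=0 bound=2 product=3
t=4: arr=2 -> substrate=0 bound=4 product=3
t=5: arr=2 -> substrate=1 bound=4 product=4
t=6: arr=3 -> substrate=3 bound=4 product=5
t=7: arr=0 -> substrate=1 bound=4 product=7
t=8: arr=1 -> substrate=1 bound=4 product=8

Answer: 8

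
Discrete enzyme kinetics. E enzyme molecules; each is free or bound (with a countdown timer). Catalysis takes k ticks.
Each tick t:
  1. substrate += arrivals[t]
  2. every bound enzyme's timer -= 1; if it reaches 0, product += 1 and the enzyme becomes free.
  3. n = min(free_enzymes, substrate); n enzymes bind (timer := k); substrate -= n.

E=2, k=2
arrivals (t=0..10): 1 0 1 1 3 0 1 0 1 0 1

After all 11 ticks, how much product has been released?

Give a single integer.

Answer: 8

Derivation:
t=0: arr=1 -> substrate=0 bound=1 product=0
t=1: arr=0 -> substrate=0 bound=1 product=0
t=2: arr=1 -> substrate=0 bound=1 product=1
t=3: arr=1 -> substrate=0 bound=2 product=1
t=4: arr=3 -> substrate=2 bound=2 product=2
t=5: arr=0 -> substrate=1 bound=2 product=3
t=6: arr=1 -> substrate=1 bound=2 product=4
t=7: arr=0 -> substrate=0 bound=2 product=5
t=8: arr=1 -> substrate=0 bound=2 product=6
t=9: arr=0 -> substrate=0 bound=1 product=7
t=10: arr=1 -> substrate=0 bound=1 product=8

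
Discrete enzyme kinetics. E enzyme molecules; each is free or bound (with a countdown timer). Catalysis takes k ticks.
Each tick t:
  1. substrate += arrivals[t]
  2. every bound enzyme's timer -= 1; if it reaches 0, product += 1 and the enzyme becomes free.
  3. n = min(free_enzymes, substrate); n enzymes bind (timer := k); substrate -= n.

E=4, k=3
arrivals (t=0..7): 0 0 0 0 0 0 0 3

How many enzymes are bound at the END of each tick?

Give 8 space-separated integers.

t=0: arr=0 -> substrate=0 bound=0 product=0
t=1: arr=0 -> substrate=0 bound=0 product=0
t=2: arr=0 -> substrate=0 bound=0 product=0
t=3: arr=0 -> substrate=0 bound=0 product=0
t=4: arr=0 -> substrate=0 bound=0 product=0
t=5: arr=0 -> substrate=0 bound=0 product=0
t=6: arr=0 -> substrate=0 bound=0 product=0
t=7: arr=3 -> substrate=0 bound=3 product=0

Answer: 0 0 0 0 0 0 0 3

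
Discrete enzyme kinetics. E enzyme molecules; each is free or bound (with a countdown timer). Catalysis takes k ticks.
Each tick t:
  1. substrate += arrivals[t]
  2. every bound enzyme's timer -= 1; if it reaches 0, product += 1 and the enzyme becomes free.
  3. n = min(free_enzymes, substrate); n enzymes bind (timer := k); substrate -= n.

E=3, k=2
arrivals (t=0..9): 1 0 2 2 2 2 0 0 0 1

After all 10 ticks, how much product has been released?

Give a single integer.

Answer: 9

Derivation:
t=0: arr=1 -> substrate=0 bound=1 product=0
t=1: arr=0 -> substrate=0 bound=1 product=0
t=2: arr=2 -> substrate=0 bound=2 product=1
t=3: arr=2 -> substrate=1 bound=3 product=1
t=4: arr=2 -> substrate=1 bound=3 product=3
t=5: arr=2 -> substrate=2 bound=3 product=4
t=6: arr=0 -> substrate=0 bound=3 product=6
t=7: arr=0 -> substrate=0 bound=2 product=7
t=8: arr=0 -> substrate=0 bound=0 product=9
t=9: arr=1 -> substrate=0 bound=1 product=9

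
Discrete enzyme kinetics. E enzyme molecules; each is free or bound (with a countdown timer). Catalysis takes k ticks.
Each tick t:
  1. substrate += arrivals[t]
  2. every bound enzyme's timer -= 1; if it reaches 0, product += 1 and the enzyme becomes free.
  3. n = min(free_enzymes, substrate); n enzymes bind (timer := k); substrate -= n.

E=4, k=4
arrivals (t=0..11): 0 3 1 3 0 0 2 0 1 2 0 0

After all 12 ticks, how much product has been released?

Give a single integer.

Answer: 8

Derivation:
t=0: arr=0 -> substrate=0 bound=0 product=0
t=1: arr=3 -> substrate=0 bound=3 product=0
t=2: arr=1 -> substrate=0 bound=4 product=0
t=3: arr=3 -> substrate=3 bound=4 product=0
t=4: arr=0 -> substrate=3 bound=4 product=0
t=5: arr=0 -> substrate=0 bound=4 product=3
t=6: arr=2 -> substrate=1 bound=4 product=4
t=7: arr=0 -> substrate=1 bound=4 product=4
t=8: arr=1 -> substrate=2 bound=4 product=4
t=9: arr=2 -> substrate=1 bound=4 product=7
t=10: arr=0 -> substrate=0 bound=4 product=8
t=11: arr=0 -> substrate=0 bound=4 product=8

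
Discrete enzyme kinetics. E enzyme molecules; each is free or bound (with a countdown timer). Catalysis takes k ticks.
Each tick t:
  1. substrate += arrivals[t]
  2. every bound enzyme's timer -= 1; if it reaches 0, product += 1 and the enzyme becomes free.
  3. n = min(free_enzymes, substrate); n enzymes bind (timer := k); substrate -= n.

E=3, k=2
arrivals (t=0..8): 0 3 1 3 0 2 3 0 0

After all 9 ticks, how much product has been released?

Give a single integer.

Answer: 9

Derivation:
t=0: arr=0 -> substrate=0 bound=0 product=0
t=1: arr=3 -> substrate=0 bound=3 product=0
t=2: arr=1 -> substrate=1 bound=3 product=0
t=3: arr=3 -> substrate=1 bound=3 product=3
t=4: arr=0 -> substrate=1 bound=3 product=3
t=5: arr=2 -> substrate=0 bound=3 product=6
t=6: arr=3 -> substrate=3 bound=3 product=6
t=7: arr=0 -> substrate=0 bound=3 product=9
t=8: arr=0 -> substrate=0 bound=3 product=9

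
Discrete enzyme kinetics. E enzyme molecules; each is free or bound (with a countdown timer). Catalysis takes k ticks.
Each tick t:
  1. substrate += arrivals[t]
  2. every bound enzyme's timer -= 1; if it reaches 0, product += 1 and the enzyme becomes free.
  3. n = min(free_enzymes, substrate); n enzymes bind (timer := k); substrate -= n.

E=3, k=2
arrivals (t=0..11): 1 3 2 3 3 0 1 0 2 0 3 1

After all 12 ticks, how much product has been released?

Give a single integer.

Answer: 15

Derivation:
t=0: arr=1 -> substrate=0 bound=1 product=0
t=1: arr=3 -> substrate=1 bound=3 product=0
t=2: arr=2 -> substrate=2 bound=3 product=1
t=3: arr=3 -> substrate=3 bound=3 product=3
t=4: arr=3 -> substrate=5 bound=3 product=4
t=5: arr=0 -> substrate=3 bound=3 product=6
t=6: arr=1 -> substrate=3 bound=3 product=7
t=7: arr=0 -> substrate=1 bound=3 product=9
t=8: arr=2 -> substrate=2 bound=3 product=10
t=9: arr=0 -> substrate=0 bound=3 product=12
t=10: arr=3 -> substrate=2 bound=3 product=13
t=11: arr=1 -> substrate=1 bound=3 product=15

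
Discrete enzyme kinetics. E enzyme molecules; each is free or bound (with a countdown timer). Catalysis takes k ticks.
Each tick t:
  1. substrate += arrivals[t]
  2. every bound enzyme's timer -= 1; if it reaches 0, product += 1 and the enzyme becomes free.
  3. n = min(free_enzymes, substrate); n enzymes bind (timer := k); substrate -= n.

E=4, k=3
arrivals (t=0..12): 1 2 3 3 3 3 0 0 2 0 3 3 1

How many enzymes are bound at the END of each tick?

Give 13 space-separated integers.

t=0: arr=1 -> substrate=0 bound=1 product=0
t=1: arr=2 -> substrate=0 bound=3 product=0
t=2: arr=3 -> substrate=2 bound=4 product=0
t=3: arr=3 -> substrate=4 bound=4 product=1
t=4: arr=3 -> substrate=5 bound=4 product=3
t=5: arr=3 -> substrate=7 bound=4 product=4
t=6: arr=0 -> substrate=6 bound=4 product=5
t=7: arr=0 -> substrate=4 bound=4 product=7
t=8: arr=2 -> substrate=5 bound=4 product=8
t=9: arr=0 -> substrate=4 bound=4 product=9
t=10: arr=3 -> substrate=5 bound=4 product=11
t=11: arr=3 -> substrate=7 bound=4 product=12
t=12: arr=1 -> substrate=7 bound=4 product=13

Answer: 1 3 4 4 4 4 4 4 4 4 4 4 4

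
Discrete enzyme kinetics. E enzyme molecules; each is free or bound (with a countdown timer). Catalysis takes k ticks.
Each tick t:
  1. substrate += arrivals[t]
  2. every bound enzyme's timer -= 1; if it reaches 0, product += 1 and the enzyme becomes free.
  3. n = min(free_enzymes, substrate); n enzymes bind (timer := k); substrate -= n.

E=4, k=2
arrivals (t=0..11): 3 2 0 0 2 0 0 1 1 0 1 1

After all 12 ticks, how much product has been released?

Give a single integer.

Answer: 9

Derivation:
t=0: arr=3 -> substrate=0 bound=3 product=0
t=1: arr=2 -> substrate=1 bound=4 product=0
t=2: arr=0 -> substrate=0 bound=2 product=3
t=3: arr=0 -> substrate=0 bound=1 product=4
t=4: arr=2 -> substrate=0 bound=2 product=5
t=5: arr=0 -> substrate=0 bound=2 product=5
t=6: arr=0 -> substrate=0 bound=0 product=7
t=7: arr=1 -> substrate=0 bound=1 product=7
t=8: arr=1 -> substrate=0 bound=2 product=7
t=9: arr=0 -> substrate=0 bound=1 product=8
t=10: arr=1 -> substrate=0 bound=1 product=9
t=11: arr=1 -> substrate=0 bound=2 product=9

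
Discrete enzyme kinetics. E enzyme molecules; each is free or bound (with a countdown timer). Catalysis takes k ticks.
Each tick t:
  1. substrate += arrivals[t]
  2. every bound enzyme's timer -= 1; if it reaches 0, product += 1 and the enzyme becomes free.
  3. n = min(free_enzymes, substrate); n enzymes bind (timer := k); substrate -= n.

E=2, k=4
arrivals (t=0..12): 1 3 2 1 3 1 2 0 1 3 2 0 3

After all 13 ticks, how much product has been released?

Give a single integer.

t=0: arr=1 -> substrate=0 bound=1 product=0
t=1: arr=3 -> substrate=2 bound=2 product=0
t=2: arr=2 -> substrate=4 bound=2 product=0
t=3: arr=1 -> substrate=5 bound=2 product=0
t=4: arr=3 -> substrate=7 bound=2 product=1
t=5: arr=1 -> substrate=7 bound=2 product=2
t=6: arr=2 -> substrate=9 bound=2 product=2
t=7: arr=0 -> substrate=9 bound=2 product=2
t=8: arr=1 -> substrate=9 bound=2 product=3
t=9: arr=3 -> substrate=11 bound=2 product=4
t=10: arr=2 -> substrate=13 bound=2 product=4
t=11: arr=0 -> substrate=13 bound=2 product=4
t=12: arr=3 -> substrate=15 bound=2 product=5

Answer: 5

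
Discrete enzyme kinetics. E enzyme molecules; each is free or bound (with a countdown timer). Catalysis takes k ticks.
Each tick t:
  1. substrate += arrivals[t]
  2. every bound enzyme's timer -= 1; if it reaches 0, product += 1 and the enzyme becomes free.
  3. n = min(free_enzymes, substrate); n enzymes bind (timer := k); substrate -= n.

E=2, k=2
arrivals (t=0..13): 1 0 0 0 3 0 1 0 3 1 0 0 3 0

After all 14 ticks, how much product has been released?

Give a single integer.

Answer: 9

Derivation:
t=0: arr=1 -> substrate=0 bound=1 product=0
t=1: arr=0 -> substrate=0 bound=1 product=0
t=2: arr=0 -> substrate=0 bound=0 product=1
t=3: arr=0 -> substrate=0 bound=0 product=1
t=4: arr=3 -> substrate=1 bound=2 product=1
t=5: arr=0 -> substrate=1 bound=2 product=1
t=6: arr=1 -> substrate=0 bound=2 product=3
t=7: arr=0 -> substrate=0 bound=2 product=3
t=8: arr=3 -> substrate=1 bound=2 product=5
t=9: arr=1 -> substrate=2 bound=2 product=5
t=10: arr=0 -> substrate=0 bound=2 product=7
t=11: arr=0 -> substrate=0 bound=2 product=7
t=12: arr=3 -> substrate=1 bound=2 product=9
t=13: arr=0 -> substrate=1 bound=2 product=9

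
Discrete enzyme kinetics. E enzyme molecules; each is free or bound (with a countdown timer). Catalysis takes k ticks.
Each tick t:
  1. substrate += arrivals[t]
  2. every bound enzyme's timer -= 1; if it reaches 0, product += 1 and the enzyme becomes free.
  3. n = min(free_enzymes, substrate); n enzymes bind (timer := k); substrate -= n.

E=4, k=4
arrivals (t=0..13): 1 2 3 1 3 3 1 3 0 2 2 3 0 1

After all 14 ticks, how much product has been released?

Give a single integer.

Answer: 11

Derivation:
t=0: arr=1 -> substrate=0 bound=1 product=0
t=1: arr=2 -> substrate=0 bound=3 product=0
t=2: arr=3 -> substrate=2 bound=4 product=0
t=3: arr=1 -> substrate=3 bound=4 product=0
t=4: arr=3 -> substrate=5 bound=4 product=1
t=5: arr=3 -> substrate=6 bound=4 product=3
t=6: arr=1 -> substrate=6 bound=4 product=4
t=7: arr=3 -> substrate=9 bound=4 product=4
t=8: arr=0 -> substrate=8 bound=4 product=5
t=9: arr=2 -> substrate=8 bound=4 product=7
t=10: arr=2 -> substrate=9 bound=4 product=8
t=11: arr=3 -> substrate=12 bound=4 product=8
t=12: arr=0 -> substrate=11 bound=4 product=9
t=13: arr=1 -> substrate=10 bound=4 product=11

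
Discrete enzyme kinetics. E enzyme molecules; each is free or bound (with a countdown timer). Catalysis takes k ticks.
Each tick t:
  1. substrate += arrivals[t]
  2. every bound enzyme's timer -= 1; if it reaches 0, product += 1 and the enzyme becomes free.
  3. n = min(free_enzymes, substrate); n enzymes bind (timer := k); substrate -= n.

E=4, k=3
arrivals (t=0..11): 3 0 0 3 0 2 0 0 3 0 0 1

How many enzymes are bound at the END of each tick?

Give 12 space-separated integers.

Answer: 3 3 3 3 3 4 2 2 4 3 3 1

Derivation:
t=0: arr=3 -> substrate=0 bound=3 product=0
t=1: arr=0 -> substrate=0 bound=3 product=0
t=2: arr=0 -> substrate=0 bound=3 product=0
t=3: arr=3 -> substrate=0 bound=3 product=3
t=4: arr=0 -> substrate=0 bound=3 product=3
t=5: arr=2 -> substrate=1 bound=4 product=3
t=6: arr=0 -> substrate=0 bound=2 product=6
t=7: arr=0 -> substrate=0 bound=2 product=6
t=8: arr=3 -> substrate=0 bound=4 product=7
t=9: arr=0 -> substrate=0 bound=3 product=8
t=10: arr=0 -> substrate=0 bound=3 product=8
t=11: arr=1 -> substrate=0 bound=1 product=11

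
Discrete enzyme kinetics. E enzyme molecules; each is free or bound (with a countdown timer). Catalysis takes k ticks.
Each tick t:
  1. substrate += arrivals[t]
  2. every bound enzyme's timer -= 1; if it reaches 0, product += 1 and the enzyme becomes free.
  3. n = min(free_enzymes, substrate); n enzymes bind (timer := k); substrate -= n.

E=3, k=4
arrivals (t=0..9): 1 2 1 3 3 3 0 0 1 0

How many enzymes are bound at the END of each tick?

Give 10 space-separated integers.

Answer: 1 3 3 3 3 3 3 3 3 3

Derivation:
t=0: arr=1 -> substrate=0 bound=1 product=0
t=1: arr=2 -> substrate=0 bound=3 product=0
t=2: arr=1 -> substrate=1 bound=3 product=0
t=3: arr=3 -> substrate=4 bound=3 product=0
t=4: arr=3 -> substrate=6 bound=3 product=1
t=5: arr=3 -> substrate=7 bound=3 product=3
t=6: arr=0 -> substrate=7 bound=3 product=3
t=7: arr=0 -> substrate=7 bound=3 product=3
t=8: arr=1 -> substrate=7 bound=3 product=4
t=9: arr=0 -> substrate=5 bound=3 product=6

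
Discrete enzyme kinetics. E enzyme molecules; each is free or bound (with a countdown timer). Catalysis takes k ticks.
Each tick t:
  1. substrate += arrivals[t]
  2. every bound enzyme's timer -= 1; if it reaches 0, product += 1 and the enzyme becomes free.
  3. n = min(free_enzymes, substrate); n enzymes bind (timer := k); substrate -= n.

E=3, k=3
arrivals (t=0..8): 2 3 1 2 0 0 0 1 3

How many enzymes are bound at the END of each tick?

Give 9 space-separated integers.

t=0: arr=2 -> substrate=0 bound=2 product=0
t=1: arr=3 -> substrate=2 bound=3 product=0
t=2: arr=1 -> substrate=3 bound=3 product=0
t=3: arr=2 -> substrate=3 bound=3 product=2
t=4: arr=0 -> substrate=2 bound=3 product=3
t=5: arr=0 -> substrate=2 bound=3 product=3
t=6: arr=0 -> substrate=0 bound=3 product=5
t=7: arr=1 -> substrate=0 bound=3 product=6
t=8: arr=3 -> substrate=3 bound=3 product=6

Answer: 2 3 3 3 3 3 3 3 3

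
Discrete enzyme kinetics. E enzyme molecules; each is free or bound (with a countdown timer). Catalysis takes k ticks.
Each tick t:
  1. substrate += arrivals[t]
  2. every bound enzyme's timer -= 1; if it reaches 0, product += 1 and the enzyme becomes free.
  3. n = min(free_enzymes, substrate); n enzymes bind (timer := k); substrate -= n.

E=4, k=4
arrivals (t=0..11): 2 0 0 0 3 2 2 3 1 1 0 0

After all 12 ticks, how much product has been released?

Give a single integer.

t=0: arr=2 -> substrate=0 bound=2 product=0
t=1: arr=0 -> substrate=0 bound=2 product=0
t=2: arr=0 -> substrate=0 bound=2 product=0
t=3: arr=0 -> substrate=0 bound=2 product=0
t=4: arr=3 -> substrate=0 bound=3 product=2
t=5: arr=2 -> substrate=1 bound=4 product=2
t=6: arr=2 -> substrate=3 bound=4 product=2
t=7: arr=3 -> substrate=6 bound=4 product=2
t=8: arr=1 -> substrate=4 bound=4 product=5
t=9: arr=1 -> substrate=4 bound=4 product=6
t=10: arr=0 -> substrate=4 bound=4 product=6
t=11: arr=0 -> substrate=4 bound=4 product=6

Answer: 6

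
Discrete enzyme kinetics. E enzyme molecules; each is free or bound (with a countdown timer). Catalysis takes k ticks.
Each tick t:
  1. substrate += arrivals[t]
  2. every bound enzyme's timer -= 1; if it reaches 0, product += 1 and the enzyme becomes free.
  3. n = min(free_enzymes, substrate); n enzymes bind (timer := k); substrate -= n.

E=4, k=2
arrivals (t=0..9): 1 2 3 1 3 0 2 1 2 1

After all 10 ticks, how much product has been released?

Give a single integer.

Answer: 13

Derivation:
t=0: arr=1 -> substrate=0 bound=1 product=0
t=1: arr=2 -> substrate=0 bound=3 product=0
t=2: arr=3 -> substrate=1 bound=4 product=1
t=3: arr=1 -> substrate=0 bound=4 product=3
t=4: arr=3 -> substrate=1 bound=4 product=5
t=5: arr=0 -> substrate=0 bound=3 product=7
t=6: arr=2 -> substrate=0 bound=3 product=9
t=7: arr=1 -> substrate=0 bound=3 product=10
t=8: arr=2 -> substrate=0 bound=3 product=12
t=9: arr=1 -> substrate=0 bound=3 product=13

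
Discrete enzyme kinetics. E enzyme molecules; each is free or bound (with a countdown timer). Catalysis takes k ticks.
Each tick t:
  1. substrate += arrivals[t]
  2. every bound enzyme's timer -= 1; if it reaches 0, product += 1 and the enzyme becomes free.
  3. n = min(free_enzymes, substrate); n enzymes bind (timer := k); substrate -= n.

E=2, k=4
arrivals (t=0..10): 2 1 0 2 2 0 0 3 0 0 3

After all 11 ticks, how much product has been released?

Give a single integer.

Answer: 4

Derivation:
t=0: arr=2 -> substrate=0 bound=2 product=0
t=1: arr=1 -> substrate=1 bound=2 product=0
t=2: arr=0 -> substrate=1 bound=2 product=0
t=3: arr=2 -> substrate=3 bound=2 product=0
t=4: arr=2 -> substrate=3 bound=2 product=2
t=5: arr=0 -> substrate=3 bound=2 product=2
t=6: arr=0 -> substrate=3 bound=2 product=2
t=7: arr=3 -> substrate=6 bound=2 product=2
t=8: arr=0 -> substrate=4 bound=2 product=4
t=9: arr=0 -> substrate=4 bound=2 product=4
t=10: arr=3 -> substrate=7 bound=2 product=4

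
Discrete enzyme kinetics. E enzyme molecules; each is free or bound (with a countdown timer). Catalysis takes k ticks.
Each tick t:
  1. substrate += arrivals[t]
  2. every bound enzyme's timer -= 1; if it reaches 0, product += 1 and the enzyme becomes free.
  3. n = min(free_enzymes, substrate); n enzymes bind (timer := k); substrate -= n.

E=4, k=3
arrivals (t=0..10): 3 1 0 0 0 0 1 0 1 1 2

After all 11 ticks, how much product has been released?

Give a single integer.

Answer: 5

Derivation:
t=0: arr=3 -> substrate=0 bound=3 product=0
t=1: arr=1 -> substrate=0 bound=4 product=0
t=2: arr=0 -> substrate=0 bound=4 product=0
t=3: arr=0 -> substrate=0 bound=1 product=3
t=4: arr=0 -> substrate=0 bound=0 product=4
t=5: arr=0 -> substrate=0 bound=0 product=4
t=6: arr=1 -> substrate=0 bound=1 product=4
t=7: arr=0 -> substrate=0 bound=1 product=4
t=8: arr=1 -> substrate=0 bound=2 product=4
t=9: arr=1 -> substrate=0 bound=2 product=5
t=10: arr=2 -> substrate=0 bound=4 product=5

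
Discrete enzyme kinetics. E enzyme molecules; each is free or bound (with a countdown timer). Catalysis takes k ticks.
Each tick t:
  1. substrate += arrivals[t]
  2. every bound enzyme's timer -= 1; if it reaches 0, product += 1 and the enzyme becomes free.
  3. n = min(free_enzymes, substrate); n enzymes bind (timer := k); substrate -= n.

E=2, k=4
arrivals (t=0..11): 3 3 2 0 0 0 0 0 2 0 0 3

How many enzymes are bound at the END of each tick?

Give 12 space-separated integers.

Answer: 2 2 2 2 2 2 2 2 2 2 2 2

Derivation:
t=0: arr=3 -> substrate=1 bound=2 product=0
t=1: arr=3 -> substrate=4 bound=2 product=0
t=2: arr=2 -> substrate=6 bound=2 product=0
t=3: arr=0 -> substrate=6 bound=2 product=0
t=4: arr=0 -> substrate=4 bound=2 product=2
t=5: arr=0 -> substrate=4 bound=2 product=2
t=6: arr=0 -> substrate=4 bound=2 product=2
t=7: arr=0 -> substrate=4 bound=2 product=2
t=8: arr=2 -> substrate=4 bound=2 product=4
t=9: arr=0 -> substrate=4 bound=2 product=4
t=10: arr=0 -> substrate=4 bound=2 product=4
t=11: arr=3 -> substrate=7 bound=2 product=4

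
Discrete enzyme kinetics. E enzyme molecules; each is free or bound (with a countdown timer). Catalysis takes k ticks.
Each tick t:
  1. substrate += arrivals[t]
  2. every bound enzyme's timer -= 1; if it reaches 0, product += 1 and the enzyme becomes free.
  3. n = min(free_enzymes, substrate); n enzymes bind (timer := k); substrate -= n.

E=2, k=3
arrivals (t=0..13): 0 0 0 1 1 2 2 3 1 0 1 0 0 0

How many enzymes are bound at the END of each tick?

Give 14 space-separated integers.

Answer: 0 0 0 1 2 2 2 2 2 2 2 2 2 2

Derivation:
t=0: arr=0 -> substrate=0 bound=0 product=0
t=1: arr=0 -> substrate=0 bound=0 product=0
t=2: arr=0 -> substrate=0 bound=0 product=0
t=3: arr=1 -> substrate=0 bound=1 product=0
t=4: arr=1 -> substrate=0 bound=2 product=0
t=5: arr=2 -> substrate=2 bound=2 product=0
t=6: arr=2 -> substrate=3 bound=2 product=1
t=7: arr=3 -> substrate=5 bound=2 product=2
t=8: arr=1 -> substrate=6 bound=2 product=2
t=9: arr=0 -> substrate=5 bound=2 product=3
t=10: arr=1 -> substrate=5 bound=2 product=4
t=11: arr=0 -> substrate=5 bound=2 product=4
t=12: arr=0 -> substrate=4 bound=2 product=5
t=13: arr=0 -> substrate=3 bound=2 product=6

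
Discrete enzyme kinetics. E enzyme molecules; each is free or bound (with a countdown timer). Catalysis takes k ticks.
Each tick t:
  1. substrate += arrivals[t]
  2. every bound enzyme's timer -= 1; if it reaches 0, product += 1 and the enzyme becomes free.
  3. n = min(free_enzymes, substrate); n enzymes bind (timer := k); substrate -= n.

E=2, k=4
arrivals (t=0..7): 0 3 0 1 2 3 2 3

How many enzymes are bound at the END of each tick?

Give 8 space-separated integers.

Answer: 0 2 2 2 2 2 2 2

Derivation:
t=0: arr=0 -> substrate=0 bound=0 product=0
t=1: arr=3 -> substrate=1 bound=2 product=0
t=2: arr=0 -> substrate=1 bound=2 product=0
t=3: arr=1 -> substrate=2 bound=2 product=0
t=4: arr=2 -> substrate=4 bound=2 product=0
t=5: arr=3 -> substrate=5 bound=2 product=2
t=6: arr=2 -> substrate=7 bound=2 product=2
t=7: arr=3 -> substrate=10 bound=2 product=2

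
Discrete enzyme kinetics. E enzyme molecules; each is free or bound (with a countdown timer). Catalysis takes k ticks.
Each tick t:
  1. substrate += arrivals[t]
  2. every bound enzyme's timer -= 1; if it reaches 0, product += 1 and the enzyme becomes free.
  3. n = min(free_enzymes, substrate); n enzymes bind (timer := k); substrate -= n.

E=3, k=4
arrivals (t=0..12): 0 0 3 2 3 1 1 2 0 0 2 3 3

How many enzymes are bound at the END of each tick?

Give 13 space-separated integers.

t=0: arr=0 -> substrate=0 bound=0 product=0
t=1: arr=0 -> substrate=0 bound=0 product=0
t=2: arr=3 -> substrate=0 bound=3 product=0
t=3: arr=2 -> substrate=2 bound=3 product=0
t=4: arr=3 -> substrate=5 bound=3 product=0
t=5: arr=1 -> substrate=6 bound=3 product=0
t=6: arr=1 -> substrate=4 bound=3 product=3
t=7: arr=2 -> substrate=6 bound=3 product=3
t=8: arr=0 -> substrate=6 bound=3 product=3
t=9: arr=0 -> substrate=6 bound=3 product=3
t=10: arr=2 -> substrate=5 bound=3 product=6
t=11: arr=3 -> substrate=8 bound=3 product=6
t=12: arr=3 -> substrate=11 bound=3 product=6

Answer: 0 0 3 3 3 3 3 3 3 3 3 3 3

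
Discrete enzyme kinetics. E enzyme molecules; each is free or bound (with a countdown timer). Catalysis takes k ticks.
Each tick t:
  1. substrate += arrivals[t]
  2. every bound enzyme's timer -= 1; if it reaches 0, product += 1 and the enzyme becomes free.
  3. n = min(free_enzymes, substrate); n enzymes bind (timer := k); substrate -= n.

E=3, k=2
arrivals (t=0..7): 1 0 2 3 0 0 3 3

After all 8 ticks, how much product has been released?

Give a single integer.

Answer: 6

Derivation:
t=0: arr=1 -> substrate=0 bound=1 product=0
t=1: arr=0 -> substrate=0 bound=1 product=0
t=2: arr=2 -> substrate=0 bound=2 product=1
t=3: arr=3 -> substrate=2 bound=3 product=1
t=4: arr=0 -> substrate=0 bound=3 product=3
t=5: arr=0 -> substrate=0 bound=2 product=4
t=6: arr=3 -> substrate=0 bound=3 product=6
t=7: arr=3 -> substrate=3 bound=3 product=6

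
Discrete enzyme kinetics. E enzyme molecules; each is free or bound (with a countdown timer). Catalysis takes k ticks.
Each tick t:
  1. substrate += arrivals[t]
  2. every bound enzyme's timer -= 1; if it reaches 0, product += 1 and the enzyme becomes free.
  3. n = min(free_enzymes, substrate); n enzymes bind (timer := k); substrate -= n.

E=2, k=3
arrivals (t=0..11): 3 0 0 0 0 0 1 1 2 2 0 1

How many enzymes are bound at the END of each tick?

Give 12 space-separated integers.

Answer: 2 2 2 1 1 1 1 2 2 2 2 2

Derivation:
t=0: arr=3 -> substrate=1 bound=2 product=0
t=1: arr=0 -> substrate=1 bound=2 product=0
t=2: arr=0 -> substrate=1 bound=2 product=0
t=3: arr=0 -> substrate=0 bound=1 product=2
t=4: arr=0 -> substrate=0 bound=1 product=2
t=5: arr=0 -> substrate=0 bound=1 product=2
t=6: arr=1 -> substrate=0 bound=1 product=3
t=7: arr=1 -> substrate=0 bound=2 product=3
t=8: arr=2 -> substrate=2 bound=2 product=3
t=9: arr=2 -> substrate=3 bound=2 product=4
t=10: arr=0 -> substrate=2 bound=2 product=5
t=11: arr=1 -> substrate=3 bound=2 product=5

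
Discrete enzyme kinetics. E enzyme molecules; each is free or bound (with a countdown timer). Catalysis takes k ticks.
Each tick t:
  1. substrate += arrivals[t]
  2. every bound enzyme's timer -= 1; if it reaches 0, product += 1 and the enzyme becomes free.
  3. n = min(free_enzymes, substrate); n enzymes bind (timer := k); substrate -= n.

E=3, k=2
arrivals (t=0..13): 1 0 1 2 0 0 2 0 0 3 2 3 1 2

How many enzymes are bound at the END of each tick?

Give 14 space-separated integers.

t=0: arr=1 -> substrate=0 bound=1 product=0
t=1: arr=0 -> substrate=0 bound=1 product=0
t=2: arr=1 -> substrate=0 bound=1 product=1
t=3: arr=2 -> substrate=0 bound=3 product=1
t=4: arr=0 -> substrate=0 bound=2 product=2
t=5: arr=0 -> substrate=0 bound=0 product=4
t=6: arr=2 -> substrate=0 bound=2 product=4
t=7: arr=0 -> substrate=0 bound=2 product=4
t=8: arr=0 -> substrate=0 bound=0 product=6
t=9: arr=3 -> substrate=0 bound=3 product=6
t=10: arr=2 -> substrate=2 bound=3 product=6
t=11: arr=3 -> substrate=2 bound=3 product=9
t=12: arr=1 -> substrate=3 bound=3 product=9
t=13: arr=2 -> substrate=2 bound=3 product=12

Answer: 1 1 1 3 2 0 2 2 0 3 3 3 3 3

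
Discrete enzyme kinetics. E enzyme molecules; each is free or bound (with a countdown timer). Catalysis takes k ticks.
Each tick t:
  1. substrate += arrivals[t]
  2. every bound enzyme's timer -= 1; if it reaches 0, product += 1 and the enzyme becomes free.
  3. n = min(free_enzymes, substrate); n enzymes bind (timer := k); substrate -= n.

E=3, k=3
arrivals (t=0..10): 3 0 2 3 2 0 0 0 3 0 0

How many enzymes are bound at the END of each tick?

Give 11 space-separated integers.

Answer: 3 3 3 3 3 3 3 3 3 3 3

Derivation:
t=0: arr=3 -> substrate=0 bound=3 product=0
t=1: arr=0 -> substrate=0 bound=3 product=0
t=2: arr=2 -> substrate=2 bound=3 product=0
t=3: arr=3 -> substrate=2 bound=3 product=3
t=4: arr=2 -> substrate=4 bound=3 product=3
t=5: arr=0 -> substrate=4 bound=3 product=3
t=6: arr=0 -> substrate=1 bound=3 product=6
t=7: arr=0 -> substrate=1 bound=3 product=6
t=8: arr=3 -> substrate=4 bound=3 product=6
t=9: arr=0 -> substrate=1 bound=3 product=9
t=10: arr=0 -> substrate=1 bound=3 product=9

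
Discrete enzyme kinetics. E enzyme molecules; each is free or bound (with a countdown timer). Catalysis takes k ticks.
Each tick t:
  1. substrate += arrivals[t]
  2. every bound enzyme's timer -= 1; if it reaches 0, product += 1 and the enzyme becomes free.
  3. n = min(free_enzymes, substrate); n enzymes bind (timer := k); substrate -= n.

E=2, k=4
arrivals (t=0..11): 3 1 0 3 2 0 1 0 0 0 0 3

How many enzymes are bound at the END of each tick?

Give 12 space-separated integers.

Answer: 2 2 2 2 2 2 2 2 2 2 2 2

Derivation:
t=0: arr=3 -> substrate=1 bound=2 product=0
t=1: arr=1 -> substrate=2 bound=2 product=0
t=2: arr=0 -> substrate=2 bound=2 product=0
t=3: arr=3 -> substrate=5 bound=2 product=0
t=4: arr=2 -> substrate=5 bound=2 product=2
t=5: arr=0 -> substrate=5 bound=2 product=2
t=6: arr=1 -> substrate=6 bound=2 product=2
t=7: arr=0 -> substrate=6 bound=2 product=2
t=8: arr=0 -> substrate=4 bound=2 product=4
t=9: arr=0 -> substrate=4 bound=2 product=4
t=10: arr=0 -> substrate=4 bound=2 product=4
t=11: arr=3 -> substrate=7 bound=2 product=4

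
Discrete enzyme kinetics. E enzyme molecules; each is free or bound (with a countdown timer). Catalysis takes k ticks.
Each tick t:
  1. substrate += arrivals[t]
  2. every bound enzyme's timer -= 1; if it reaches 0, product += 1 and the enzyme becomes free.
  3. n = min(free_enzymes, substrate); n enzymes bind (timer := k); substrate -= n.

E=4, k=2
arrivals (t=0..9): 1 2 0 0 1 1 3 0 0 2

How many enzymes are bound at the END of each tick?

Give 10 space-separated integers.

t=0: arr=1 -> substrate=0 bound=1 product=0
t=1: arr=2 -> substrate=0 bound=3 product=0
t=2: arr=0 -> substrate=0 bound=2 product=1
t=3: arr=0 -> substrate=0 bound=0 product=3
t=4: arr=1 -> substrate=0 bound=1 product=3
t=5: arr=1 -> substrate=0 bound=2 product=3
t=6: arr=3 -> substrate=0 bound=4 product=4
t=7: arr=0 -> substrate=0 bound=3 product=5
t=8: arr=0 -> substrate=0 bound=0 product=8
t=9: arr=2 -> substrate=0 bound=2 product=8

Answer: 1 3 2 0 1 2 4 3 0 2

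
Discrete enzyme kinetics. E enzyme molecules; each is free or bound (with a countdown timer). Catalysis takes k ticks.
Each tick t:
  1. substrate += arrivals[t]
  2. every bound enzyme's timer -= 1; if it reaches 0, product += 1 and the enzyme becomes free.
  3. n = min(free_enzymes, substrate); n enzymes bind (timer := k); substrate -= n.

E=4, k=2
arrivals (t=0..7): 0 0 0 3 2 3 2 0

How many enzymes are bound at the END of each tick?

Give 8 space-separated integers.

t=0: arr=0 -> substrate=0 bound=0 product=0
t=1: arr=0 -> substrate=0 bound=0 product=0
t=2: arr=0 -> substrate=0 bound=0 product=0
t=3: arr=3 -> substrate=0 bound=3 product=0
t=4: arr=2 -> substrate=1 bound=4 product=0
t=5: arr=3 -> substrate=1 bound=4 product=3
t=6: arr=2 -> substrate=2 bound=4 product=4
t=7: arr=0 -> substrate=0 bound=3 product=7

Answer: 0 0 0 3 4 4 4 3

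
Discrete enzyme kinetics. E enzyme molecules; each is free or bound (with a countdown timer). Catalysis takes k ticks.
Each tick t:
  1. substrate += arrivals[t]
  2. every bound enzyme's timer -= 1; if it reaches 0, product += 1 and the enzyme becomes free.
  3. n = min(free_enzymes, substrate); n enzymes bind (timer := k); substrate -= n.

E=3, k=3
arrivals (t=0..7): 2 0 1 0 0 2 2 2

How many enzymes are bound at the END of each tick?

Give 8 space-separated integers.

t=0: arr=2 -> substrate=0 bound=2 product=0
t=1: arr=0 -> substrate=0 bound=2 product=0
t=2: arr=1 -> substrate=0 bound=3 product=0
t=3: arr=0 -> substrate=0 bound=1 product=2
t=4: arr=0 -> substrate=0 bound=1 product=2
t=5: arr=2 -> substrate=0 bound=2 product=3
t=6: arr=2 -> substrate=1 bound=3 product=3
t=7: arr=2 -> substrate=3 bound=3 product=3

Answer: 2 2 3 1 1 2 3 3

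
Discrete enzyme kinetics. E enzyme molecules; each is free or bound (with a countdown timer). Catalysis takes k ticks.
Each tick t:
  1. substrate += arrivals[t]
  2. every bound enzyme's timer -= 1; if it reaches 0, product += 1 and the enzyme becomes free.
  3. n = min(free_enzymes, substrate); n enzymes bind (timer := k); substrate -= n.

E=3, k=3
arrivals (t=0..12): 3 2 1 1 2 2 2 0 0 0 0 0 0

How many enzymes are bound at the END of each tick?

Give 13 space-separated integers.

Answer: 3 3 3 3 3 3 3 3 3 3 3 3 1

Derivation:
t=0: arr=3 -> substrate=0 bound=3 product=0
t=1: arr=2 -> substrate=2 bound=3 product=0
t=2: arr=1 -> substrate=3 bound=3 product=0
t=3: arr=1 -> substrate=1 bound=3 product=3
t=4: arr=2 -> substrate=3 bound=3 product=3
t=5: arr=2 -> substrate=5 bound=3 product=3
t=6: arr=2 -> substrate=4 bound=3 product=6
t=7: arr=0 -> substrate=4 bound=3 product=6
t=8: arr=0 -> substrate=4 bound=3 product=6
t=9: arr=0 -> substrate=1 bound=3 product=9
t=10: arr=0 -> substrate=1 bound=3 product=9
t=11: arr=0 -> substrate=1 bound=3 product=9
t=12: arr=0 -> substrate=0 bound=1 product=12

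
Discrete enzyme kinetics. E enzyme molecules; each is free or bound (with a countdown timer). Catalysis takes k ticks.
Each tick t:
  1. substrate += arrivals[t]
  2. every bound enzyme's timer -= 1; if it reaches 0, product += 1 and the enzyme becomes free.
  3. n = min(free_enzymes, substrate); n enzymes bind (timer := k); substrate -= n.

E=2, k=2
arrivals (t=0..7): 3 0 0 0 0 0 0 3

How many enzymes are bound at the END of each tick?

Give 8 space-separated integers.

t=0: arr=3 -> substrate=1 bound=2 product=0
t=1: arr=0 -> substrate=1 bound=2 product=0
t=2: arr=0 -> substrate=0 bound=1 product=2
t=3: arr=0 -> substrate=0 bound=1 product=2
t=4: arr=0 -> substrate=0 bound=0 product=3
t=5: arr=0 -> substrate=0 bound=0 product=3
t=6: arr=0 -> substrate=0 bound=0 product=3
t=7: arr=3 -> substrate=1 bound=2 product=3

Answer: 2 2 1 1 0 0 0 2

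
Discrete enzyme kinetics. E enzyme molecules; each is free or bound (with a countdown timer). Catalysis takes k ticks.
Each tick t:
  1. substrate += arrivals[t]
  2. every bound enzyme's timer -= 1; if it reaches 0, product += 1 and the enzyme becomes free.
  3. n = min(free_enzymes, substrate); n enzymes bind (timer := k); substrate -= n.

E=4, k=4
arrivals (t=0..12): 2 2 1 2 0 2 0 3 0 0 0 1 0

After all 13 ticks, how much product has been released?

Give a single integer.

Answer: 10

Derivation:
t=0: arr=2 -> substrate=0 bound=2 product=0
t=1: arr=2 -> substrate=0 bound=4 product=0
t=2: arr=1 -> substrate=1 bound=4 product=0
t=3: arr=2 -> substrate=3 bound=4 product=0
t=4: arr=0 -> substrate=1 bound=4 product=2
t=5: arr=2 -> substrate=1 bound=4 product=4
t=6: arr=0 -> substrate=1 bound=4 product=4
t=7: arr=3 -> substrate=4 bound=4 product=4
t=8: arr=0 -> substrate=2 bound=4 product=6
t=9: arr=0 -> substrate=0 bound=4 product=8
t=10: arr=0 -> substrate=0 bound=4 product=8
t=11: arr=1 -> substrate=1 bound=4 product=8
t=12: arr=0 -> substrate=0 bound=3 product=10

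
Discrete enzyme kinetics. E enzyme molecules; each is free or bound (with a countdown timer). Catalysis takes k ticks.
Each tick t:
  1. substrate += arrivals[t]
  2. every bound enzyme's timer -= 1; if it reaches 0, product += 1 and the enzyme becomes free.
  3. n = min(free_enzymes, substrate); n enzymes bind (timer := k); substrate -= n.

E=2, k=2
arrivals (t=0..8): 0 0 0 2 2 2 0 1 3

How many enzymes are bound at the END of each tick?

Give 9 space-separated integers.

Answer: 0 0 0 2 2 2 2 2 2

Derivation:
t=0: arr=0 -> substrate=0 bound=0 product=0
t=1: arr=0 -> substrate=0 bound=0 product=0
t=2: arr=0 -> substrate=0 bound=0 product=0
t=3: arr=2 -> substrate=0 bound=2 product=0
t=4: arr=2 -> substrate=2 bound=2 product=0
t=5: arr=2 -> substrate=2 bound=2 product=2
t=6: arr=0 -> substrate=2 bound=2 product=2
t=7: arr=1 -> substrate=1 bound=2 product=4
t=8: arr=3 -> substrate=4 bound=2 product=4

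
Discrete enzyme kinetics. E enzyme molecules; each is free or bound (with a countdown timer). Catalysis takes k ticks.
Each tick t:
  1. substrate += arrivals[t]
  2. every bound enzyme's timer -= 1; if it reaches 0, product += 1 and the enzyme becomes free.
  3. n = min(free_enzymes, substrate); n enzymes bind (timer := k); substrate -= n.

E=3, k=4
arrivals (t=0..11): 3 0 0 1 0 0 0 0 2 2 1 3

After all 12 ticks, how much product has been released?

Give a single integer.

Answer: 4

Derivation:
t=0: arr=3 -> substrate=0 bound=3 product=0
t=1: arr=0 -> substrate=0 bound=3 product=0
t=2: arr=0 -> substrate=0 bound=3 product=0
t=3: arr=1 -> substrate=1 bound=3 product=0
t=4: arr=0 -> substrate=0 bound=1 product=3
t=5: arr=0 -> substrate=0 bound=1 product=3
t=6: arr=0 -> substrate=0 bound=1 product=3
t=7: arr=0 -> substrate=0 bound=1 product=3
t=8: arr=2 -> substrate=0 bound=2 product=4
t=9: arr=2 -> substrate=1 bound=3 product=4
t=10: arr=1 -> substrate=2 bound=3 product=4
t=11: arr=3 -> substrate=5 bound=3 product=4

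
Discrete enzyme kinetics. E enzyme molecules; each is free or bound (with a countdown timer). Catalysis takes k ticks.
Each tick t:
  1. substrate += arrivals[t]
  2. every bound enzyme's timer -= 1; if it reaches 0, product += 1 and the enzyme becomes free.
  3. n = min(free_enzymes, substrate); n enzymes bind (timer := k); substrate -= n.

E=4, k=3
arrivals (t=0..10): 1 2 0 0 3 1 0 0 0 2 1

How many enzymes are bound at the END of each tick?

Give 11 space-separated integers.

Answer: 1 3 3 2 3 4 4 1 0 2 3

Derivation:
t=0: arr=1 -> substrate=0 bound=1 product=0
t=1: arr=2 -> substrate=0 bound=3 product=0
t=2: arr=0 -> substrate=0 bound=3 product=0
t=3: arr=0 -> substrate=0 bound=2 product=1
t=4: arr=3 -> substrate=0 bound=3 product=3
t=5: arr=1 -> substrate=0 bound=4 product=3
t=6: arr=0 -> substrate=0 bound=4 product=3
t=7: arr=0 -> substrate=0 bound=1 product=6
t=8: arr=0 -> substrate=0 bound=0 product=7
t=9: arr=2 -> substrate=0 bound=2 product=7
t=10: arr=1 -> substrate=0 bound=3 product=7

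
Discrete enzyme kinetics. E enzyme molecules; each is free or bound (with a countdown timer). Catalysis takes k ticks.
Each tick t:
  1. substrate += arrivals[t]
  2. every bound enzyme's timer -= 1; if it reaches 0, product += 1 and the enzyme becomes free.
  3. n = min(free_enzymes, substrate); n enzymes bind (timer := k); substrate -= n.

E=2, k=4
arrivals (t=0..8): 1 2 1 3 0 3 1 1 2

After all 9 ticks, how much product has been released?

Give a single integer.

t=0: arr=1 -> substrate=0 bound=1 product=0
t=1: arr=2 -> substrate=1 bound=2 product=0
t=2: arr=1 -> substrate=2 bound=2 product=0
t=3: arr=3 -> substrate=5 bound=2 product=0
t=4: arr=0 -> substrate=4 bound=2 product=1
t=5: arr=3 -> substrate=6 bound=2 product=2
t=6: arr=1 -> substrate=7 bound=2 product=2
t=7: arr=1 -> substrate=8 bound=2 product=2
t=8: arr=2 -> substrate=9 bound=2 product=3

Answer: 3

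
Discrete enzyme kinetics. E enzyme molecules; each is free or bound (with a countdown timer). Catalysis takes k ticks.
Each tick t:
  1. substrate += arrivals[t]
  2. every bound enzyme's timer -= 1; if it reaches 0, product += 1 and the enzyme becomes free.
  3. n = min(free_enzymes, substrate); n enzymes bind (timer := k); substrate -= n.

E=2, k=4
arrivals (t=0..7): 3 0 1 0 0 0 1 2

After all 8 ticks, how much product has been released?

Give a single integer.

Answer: 2

Derivation:
t=0: arr=3 -> substrate=1 bound=2 product=0
t=1: arr=0 -> substrate=1 bound=2 product=0
t=2: arr=1 -> substrate=2 bound=2 product=0
t=3: arr=0 -> substrate=2 bound=2 product=0
t=4: arr=0 -> substrate=0 bound=2 product=2
t=5: arr=0 -> substrate=0 bound=2 product=2
t=6: arr=1 -> substrate=1 bound=2 product=2
t=7: arr=2 -> substrate=3 bound=2 product=2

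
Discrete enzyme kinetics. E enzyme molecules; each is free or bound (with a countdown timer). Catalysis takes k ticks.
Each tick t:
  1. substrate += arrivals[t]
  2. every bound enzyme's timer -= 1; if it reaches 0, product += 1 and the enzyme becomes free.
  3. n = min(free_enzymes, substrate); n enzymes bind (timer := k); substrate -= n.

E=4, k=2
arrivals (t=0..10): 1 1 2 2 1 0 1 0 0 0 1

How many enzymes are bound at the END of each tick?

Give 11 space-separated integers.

t=0: arr=1 -> substrate=0 bound=1 product=0
t=1: arr=1 -> substrate=0 bound=2 product=0
t=2: arr=2 -> substrate=0 bound=3 product=1
t=3: arr=2 -> substrate=0 bound=4 product=2
t=4: arr=1 -> substrate=0 bound=3 product=4
t=5: arr=0 -> substrate=0 bound=1 product=6
t=6: arr=1 -> substrate=0 bound=1 product=7
t=7: arr=0 -> substrate=0 bound=1 product=7
t=8: arr=0 -> substrate=0 bound=0 product=8
t=9: arr=0 -> substrate=0 bound=0 product=8
t=10: arr=1 -> substrate=0 bound=1 product=8

Answer: 1 2 3 4 3 1 1 1 0 0 1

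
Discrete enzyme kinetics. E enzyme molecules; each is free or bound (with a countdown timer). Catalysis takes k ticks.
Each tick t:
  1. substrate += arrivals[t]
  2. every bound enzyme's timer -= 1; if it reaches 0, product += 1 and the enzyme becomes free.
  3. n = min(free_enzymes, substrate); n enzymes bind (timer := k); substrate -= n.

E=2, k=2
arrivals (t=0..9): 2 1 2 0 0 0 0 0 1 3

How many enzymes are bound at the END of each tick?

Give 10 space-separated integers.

t=0: arr=2 -> substrate=0 bound=2 product=0
t=1: arr=1 -> substrate=1 bound=2 product=0
t=2: arr=2 -> substrate=1 bound=2 product=2
t=3: arr=0 -> substrate=1 bound=2 product=2
t=4: arr=0 -> substrate=0 bound=1 product=4
t=5: arr=0 -> substrate=0 bound=1 product=4
t=6: arr=0 -> substrate=0 bound=0 product=5
t=7: arr=0 -> substrate=0 bound=0 product=5
t=8: arr=1 -> substrate=0 bound=1 product=5
t=9: arr=3 -> substrate=2 bound=2 product=5

Answer: 2 2 2 2 1 1 0 0 1 2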